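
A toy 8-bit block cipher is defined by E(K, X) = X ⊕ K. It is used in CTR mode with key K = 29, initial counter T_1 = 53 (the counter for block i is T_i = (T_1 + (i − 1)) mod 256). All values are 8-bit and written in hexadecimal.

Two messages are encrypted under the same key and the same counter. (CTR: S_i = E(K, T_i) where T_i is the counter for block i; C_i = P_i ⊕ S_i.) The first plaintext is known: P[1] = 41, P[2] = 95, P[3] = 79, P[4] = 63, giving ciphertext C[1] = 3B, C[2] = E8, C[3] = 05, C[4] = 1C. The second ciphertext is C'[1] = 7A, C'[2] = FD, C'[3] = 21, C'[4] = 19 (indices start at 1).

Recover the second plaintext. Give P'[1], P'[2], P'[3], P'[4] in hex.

P'[1] = 00, P'[2] = 80, P'[3] = 5D, P'[4] = 66

In CTR with a reused counter, both messages share the same keystream S_i, so C_i ⊕ C'_i = P_i ⊕ P'_i and thus P'_i = P_i ⊕ C_i ⊕ C'_i.
P'[1]: 41 ⊕ 3B ⊕ 7A = 00.
P'[2]: 95 ⊕ E8 ⊕ FD = 80.
P'[3]: 79 ⊕ 05 ⊕ 21 = 5D.
P'[4]: 63 ⊕ 1C ⊕ 19 = 66.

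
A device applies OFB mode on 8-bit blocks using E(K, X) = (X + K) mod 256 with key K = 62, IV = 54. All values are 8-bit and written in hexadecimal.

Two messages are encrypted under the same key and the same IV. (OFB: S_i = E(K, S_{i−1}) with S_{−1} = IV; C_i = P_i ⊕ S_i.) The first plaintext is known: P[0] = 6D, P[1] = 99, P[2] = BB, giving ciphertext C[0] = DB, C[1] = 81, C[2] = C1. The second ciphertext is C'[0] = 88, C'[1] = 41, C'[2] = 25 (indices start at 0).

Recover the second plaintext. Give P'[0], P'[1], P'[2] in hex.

P'[0] = 3E, P'[1] = 59, P'[2] = 5F

In OFB with a reused IV, both messages share the same keystream S_i, so C_i ⊕ C'_i = P_i ⊕ P'_i and thus P'_i = P_i ⊕ C_i ⊕ C'_i.
P'[0]: 6D ⊕ DB ⊕ 88 = 3E.
P'[1]: 99 ⊕ 81 ⊕ 41 = 59.
P'[2]: BB ⊕ C1 ⊕ 25 = 5F.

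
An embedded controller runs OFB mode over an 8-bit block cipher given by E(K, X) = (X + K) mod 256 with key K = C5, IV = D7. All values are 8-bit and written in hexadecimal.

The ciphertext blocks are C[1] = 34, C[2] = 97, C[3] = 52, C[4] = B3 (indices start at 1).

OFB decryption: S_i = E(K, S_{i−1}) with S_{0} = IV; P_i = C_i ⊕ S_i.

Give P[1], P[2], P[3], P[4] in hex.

P[1]: S = E(K, D7) = 9C; 34 ⊕ 9C = A8.
P[2]: S = E(K, 9C) = 61; 97 ⊕ 61 = F6.
P[3]: S = E(K, 61) = 26; 52 ⊕ 26 = 74.
P[4]: S = E(K, 26) = EB; B3 ⊕ EB = 58.

P[1] = A8, P[2] = F6, P[3] = 74, P[4] = 58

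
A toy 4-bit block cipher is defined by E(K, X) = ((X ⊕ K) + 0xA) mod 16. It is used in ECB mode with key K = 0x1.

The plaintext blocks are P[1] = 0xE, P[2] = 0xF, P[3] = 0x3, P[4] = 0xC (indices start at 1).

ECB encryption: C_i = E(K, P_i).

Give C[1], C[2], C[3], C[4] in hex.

C[1] = 0x9, C[2] = 0x8, C[3] = 0xC, C[4] = 0x7

C[1]: E(K, 0xE) = 0x9.
C[2]: E(K, 0xF) = 0x8.
C[3]: E(K, 0x3) = 0xC.
C[4]: E(K, 0xC) = 0x7.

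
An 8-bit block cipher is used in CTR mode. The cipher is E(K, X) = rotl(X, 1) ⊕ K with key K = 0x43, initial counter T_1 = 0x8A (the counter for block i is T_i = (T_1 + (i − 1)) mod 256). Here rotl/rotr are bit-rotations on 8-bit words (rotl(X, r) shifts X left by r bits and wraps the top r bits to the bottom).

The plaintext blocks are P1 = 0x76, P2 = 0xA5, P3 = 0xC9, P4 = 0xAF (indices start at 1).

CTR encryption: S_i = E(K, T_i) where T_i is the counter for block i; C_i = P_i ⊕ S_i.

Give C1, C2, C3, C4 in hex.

C1: T = 0x8A, S = E(K, T) = 0x56; 0x76 ⊕ 0x56 = 0x20.
C2: T = 0x8B, S = E(K, T) = 0x54; 0xA5 ⊕ 0x54 = 0xF1.
C3: T = 0x8C, S = E(K, T) = 0x5A; 0xC9 ⊕ 0x5A = 0x93.
C4: T = 0x8D, S = E(K, T) = 0x58; 0xAF ⊕ 0x58 = 0xF7.

C1 = 0x20, C2 = 0xF1, C3 = 0x93, C4 = 0xF7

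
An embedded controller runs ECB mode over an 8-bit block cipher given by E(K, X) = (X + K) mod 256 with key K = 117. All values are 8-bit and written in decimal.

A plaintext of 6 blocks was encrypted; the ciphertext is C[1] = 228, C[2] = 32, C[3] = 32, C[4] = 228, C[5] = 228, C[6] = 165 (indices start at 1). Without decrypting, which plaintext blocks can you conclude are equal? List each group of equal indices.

P[1] = P[4] = P[5]; P[2] = P[3]

ECB encrypts each block independently with the same key, so equal ciphertext blocks imply equal plaintext blocks.
C[1] = C[4] = C[5] = 228, so P[1] = P[4] = P[5].
C[2] = C[3] = 32, so P[2] = P[3].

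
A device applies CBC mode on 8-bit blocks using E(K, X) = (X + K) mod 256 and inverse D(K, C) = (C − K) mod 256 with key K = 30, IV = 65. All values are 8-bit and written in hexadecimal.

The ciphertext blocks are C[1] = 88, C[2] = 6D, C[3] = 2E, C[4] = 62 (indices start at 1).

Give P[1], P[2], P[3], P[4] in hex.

CBC decryption: P_i = D(K, C_i) ⊕ C_{i−1}, with C_{0} = IV.
P[1]: D(K, 88) = 58; 58 ⊕ 65 = 3D.
P[2]: D(K, 6D) = 3D; 3D ⊕ 88 = B5.
P[3]: D(K, 2E) = FE; FE ⊕ 6D = 93.
P[4]: D(K, 62) = 32; 32 ⊕ 2E = 1C.

P[1] = 3D, P[2] = B5, P[3] = 93, P[4] = 1C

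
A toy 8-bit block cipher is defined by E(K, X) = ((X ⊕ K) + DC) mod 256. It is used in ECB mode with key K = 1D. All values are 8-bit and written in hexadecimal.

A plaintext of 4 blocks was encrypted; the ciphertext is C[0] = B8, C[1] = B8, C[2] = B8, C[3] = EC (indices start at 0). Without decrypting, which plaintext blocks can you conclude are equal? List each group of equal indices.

ECB encrypts each block independently with the same key, so equal ciphertext blocks imply equal plaintext blocks.
C[0] = C[1] = C[2] = B8, so P[0] = P[1] = P[2].

P[0] = P[1] = P[2]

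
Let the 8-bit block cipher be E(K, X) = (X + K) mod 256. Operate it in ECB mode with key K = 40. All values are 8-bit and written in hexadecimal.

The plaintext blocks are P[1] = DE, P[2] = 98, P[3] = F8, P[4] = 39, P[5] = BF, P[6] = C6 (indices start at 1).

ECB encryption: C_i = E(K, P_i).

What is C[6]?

C[6]: E(K, C6) = 06.

C[6] = 06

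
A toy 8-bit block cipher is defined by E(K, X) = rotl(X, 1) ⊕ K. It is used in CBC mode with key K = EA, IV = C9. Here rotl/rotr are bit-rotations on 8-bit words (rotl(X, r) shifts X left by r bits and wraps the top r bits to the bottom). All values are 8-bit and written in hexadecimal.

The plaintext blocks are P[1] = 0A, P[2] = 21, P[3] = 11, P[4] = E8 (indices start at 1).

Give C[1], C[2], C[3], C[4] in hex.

C[1] = 6D, C[2] = 72, C[3] = 2C, C[4] = 63

CBC encryption: C_i = E(K, P_i ⊕ C_{i−1}), with C_{0} = IV.
C[1]: P[1] ⊕ C9 = C3; E(K, C3) = 6D.
C[2]: P[2] ⊕ 6D = 4C; E(K, 4C) = 72.
C[3]: P[3] ⊕ 72 = 63; E(K, 63) = 2C.
C[4]: P[4] ⊕ 2C = C4; E(K, C4) = 63.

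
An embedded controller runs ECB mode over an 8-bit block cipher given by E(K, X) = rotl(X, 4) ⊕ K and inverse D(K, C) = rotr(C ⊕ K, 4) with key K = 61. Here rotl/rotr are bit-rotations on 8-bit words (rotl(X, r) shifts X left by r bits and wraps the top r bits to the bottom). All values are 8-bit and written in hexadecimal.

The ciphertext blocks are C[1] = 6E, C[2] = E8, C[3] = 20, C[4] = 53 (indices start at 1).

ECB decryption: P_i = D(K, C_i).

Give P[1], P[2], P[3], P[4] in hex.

P[1]: D(K, 6E) = F0.
P[2]: D(K, E8) = 98.
P[3]: D(K, 20) = 14.
P[4]: D(K, 53) = 23.

P[1] = F0, P[2] = 98, P[3] = 14, P[4] = 23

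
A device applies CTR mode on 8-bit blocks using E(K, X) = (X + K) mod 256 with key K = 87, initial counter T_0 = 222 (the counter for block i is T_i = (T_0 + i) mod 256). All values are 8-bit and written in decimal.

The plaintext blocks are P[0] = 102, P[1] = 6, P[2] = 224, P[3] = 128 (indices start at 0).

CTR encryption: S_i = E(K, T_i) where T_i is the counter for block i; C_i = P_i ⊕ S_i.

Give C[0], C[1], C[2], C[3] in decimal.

C[0] = 83, C[1] = 48, C[2] = 215, C[3] = 184

C[0]: T = 222, S = E(K, T) = 53; 102 ⊕ 53 = 83.
C[1]: T = 223, S = E(K, T) = 54; 6 ⊕ 54 = 48.
C[2]: T = 224, S = E(K, T) = 55; 224 ⊕ 55 = 215.
C[3]: T = 225, S = E(K, T) = 56; 128 ⊕ 56 = 184.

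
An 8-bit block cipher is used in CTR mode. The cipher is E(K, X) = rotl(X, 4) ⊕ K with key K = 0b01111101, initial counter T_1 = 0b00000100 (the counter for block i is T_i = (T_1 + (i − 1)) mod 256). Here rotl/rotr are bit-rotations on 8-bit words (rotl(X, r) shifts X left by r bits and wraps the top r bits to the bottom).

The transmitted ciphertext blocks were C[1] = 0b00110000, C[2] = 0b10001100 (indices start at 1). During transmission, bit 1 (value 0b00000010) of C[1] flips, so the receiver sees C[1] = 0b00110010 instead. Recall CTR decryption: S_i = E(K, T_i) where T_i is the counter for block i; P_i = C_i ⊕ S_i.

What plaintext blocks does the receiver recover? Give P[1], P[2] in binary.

P[1] = 0b00001111, P[2] = 0b10100001

Only C[1] changed, to 0b00110010. In CTR, a change in C_i flips the same bit in P_i only; the keystream is unaffected. Decrypting the received ciphertext:
P[1]: T = 0b00000100, S = E(K, T) = 0b00111101; 0b00110010 ⊕ 0b00111101 = 0b00001111.
P[2]: T = 0b00000101, S = E(K, T) = 0b00101101; 0b10001100 ⊕ 0b00101101 = 0b10100001.
Blocks that differ from the original plaintext: P[1].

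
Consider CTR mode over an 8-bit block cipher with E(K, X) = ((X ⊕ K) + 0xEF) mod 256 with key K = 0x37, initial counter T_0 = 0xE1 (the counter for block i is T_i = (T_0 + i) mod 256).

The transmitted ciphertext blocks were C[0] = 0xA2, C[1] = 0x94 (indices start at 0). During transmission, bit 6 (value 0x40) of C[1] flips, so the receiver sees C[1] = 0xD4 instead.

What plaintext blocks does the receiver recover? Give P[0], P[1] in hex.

CTR decryption: S_i = E(K, T_i) where T_i is the counter for block i; P_i = C_i ⊕ S_i.
Only C[1] changed, to 0xD4. In CTR, a change in C_i flips the same bit in P_i only; the keystream is unaffected. Decrypting the received ciphertext:
P[0]: T = 0xE1, S = E(K, T) = 0xC5; 0xA2 ⊕ 0xC5 = 0x67.
P[1]: T = 0xE2, S = E(K, T) = 0xC4; 0xD4 ⊕ 0xC4 = 0x10.
Blocks that differ from the original plaintext: P[1].

P[0] = 0x67, P[1] = 0x10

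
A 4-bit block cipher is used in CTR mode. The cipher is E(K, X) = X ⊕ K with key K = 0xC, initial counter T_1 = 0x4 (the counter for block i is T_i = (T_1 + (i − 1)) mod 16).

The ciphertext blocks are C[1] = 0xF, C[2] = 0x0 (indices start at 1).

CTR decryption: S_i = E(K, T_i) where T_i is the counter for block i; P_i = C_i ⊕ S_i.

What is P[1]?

P[1]: T = 0x4, S = E(K, T) = 0x8; 0xF ⊕ 0x8 = 0x7.

P[1] = 0x7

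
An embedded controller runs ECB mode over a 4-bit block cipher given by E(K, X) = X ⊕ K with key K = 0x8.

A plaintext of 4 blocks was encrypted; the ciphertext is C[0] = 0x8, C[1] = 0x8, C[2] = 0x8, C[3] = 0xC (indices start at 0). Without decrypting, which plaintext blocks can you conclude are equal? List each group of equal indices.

P[0] = P[1] = P[2]

ECB encrypts each block independently with the same key, so equal ciphertext blocks imply equal plaintext blocks.
C[0] = C[1] = C[2] = 0x8, so P[0] = P[1] = P[2].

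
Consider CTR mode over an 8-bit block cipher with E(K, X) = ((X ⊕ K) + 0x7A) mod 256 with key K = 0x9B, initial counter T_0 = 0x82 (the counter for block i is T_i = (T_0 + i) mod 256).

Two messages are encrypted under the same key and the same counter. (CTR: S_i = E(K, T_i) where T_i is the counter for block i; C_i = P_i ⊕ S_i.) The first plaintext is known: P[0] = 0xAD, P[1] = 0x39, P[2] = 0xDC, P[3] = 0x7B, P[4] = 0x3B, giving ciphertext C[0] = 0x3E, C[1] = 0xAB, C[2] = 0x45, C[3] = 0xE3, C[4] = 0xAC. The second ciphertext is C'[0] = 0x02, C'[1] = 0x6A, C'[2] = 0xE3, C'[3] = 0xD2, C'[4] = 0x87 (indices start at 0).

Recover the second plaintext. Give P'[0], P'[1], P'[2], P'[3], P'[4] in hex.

In CTR with a reused counter, both messages share the same keystream S_i, so C_i ⊕ C'_i = P_i ⊕ P'_i and thus P'_i = P_i ⊕ C_i ⊕ C'_i.
P'[0]: 0xAD ⊕ 0x3E ⊕ 0x02 = 0x91.
P'[1]: 0x39 ⊕ 0xAB ⊕ 0x6A = 0xF8.
P'[2]: 0xDC ⊕ 0x45 ⊕ 0xE3 = 0x7A.
P'[3]: 0x7B ⊕ 0xE3 ⊕ 0xD2 = 0x4A.
P'[4]: 0x3B ⊕ 0xAC ⊕ 0x87 = 0x10.

P'[0] = 0x91, P'[1] = 0xF8, P'[2] = 0x7A, P'[3] = 0x4A, P'[4] = 0x10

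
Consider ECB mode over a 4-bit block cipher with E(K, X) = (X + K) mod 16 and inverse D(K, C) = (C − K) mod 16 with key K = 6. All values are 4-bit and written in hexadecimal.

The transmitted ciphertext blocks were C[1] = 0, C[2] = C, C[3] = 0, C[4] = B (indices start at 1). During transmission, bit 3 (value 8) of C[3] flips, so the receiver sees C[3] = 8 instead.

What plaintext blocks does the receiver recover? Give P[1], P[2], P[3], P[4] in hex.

P[1] = A, P[2] = 6, P[3] = 2, P[4] = 5

ECB decryption: P_i = D(K, C_i).
Only C[3] changed, to 8. In ECB, a change in C_i affects only P_i. Decrypting the received ciphertext:
P[1]: D(K, 0) = A.
P[2]: D(K, C) = 6.
P[3]: D(K, 8) = 2.
P[4]: D(K, B) = 5.
Blocks that differ from the original plaintext: P[3].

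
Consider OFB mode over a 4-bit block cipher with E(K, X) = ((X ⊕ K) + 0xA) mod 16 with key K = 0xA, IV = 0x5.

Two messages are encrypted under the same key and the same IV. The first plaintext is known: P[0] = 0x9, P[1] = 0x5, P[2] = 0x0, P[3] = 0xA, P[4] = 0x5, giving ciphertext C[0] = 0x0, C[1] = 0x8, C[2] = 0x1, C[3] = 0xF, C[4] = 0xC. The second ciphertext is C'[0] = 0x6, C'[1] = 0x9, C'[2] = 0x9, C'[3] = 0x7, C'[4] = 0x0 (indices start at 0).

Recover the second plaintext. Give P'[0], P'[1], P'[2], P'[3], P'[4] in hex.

In OFB with a reused IV, both messages share the same keystream S_i, so C_i ⊕ C'_i = P_i ⊕ P'_i and thus P'_i = P_i ⊕ C_i ⊕ C'_i.
P'[0]: 0x9 ⊕ 0x0 ⊕ 0x6 = 0xF.
P'[1]: 0x5 ⊕ 0x8 ⊕ 0x9 = 0x4.
P'[2]: 0x0 ⊕ 0x1 ⊕ 0x9 = 0x8.
P'[3]: 0xA ⊕ 0xF ⊕ 0x7 = 0x2.
P'[4]: 0x5 ⊕ 0xC ⊕ 0x0 = 0x9.

P'[0] = 0xF, P'[1] = 0x4, P'[2] = 0x8, P'[3] = 0x2, P'[4] = 0x9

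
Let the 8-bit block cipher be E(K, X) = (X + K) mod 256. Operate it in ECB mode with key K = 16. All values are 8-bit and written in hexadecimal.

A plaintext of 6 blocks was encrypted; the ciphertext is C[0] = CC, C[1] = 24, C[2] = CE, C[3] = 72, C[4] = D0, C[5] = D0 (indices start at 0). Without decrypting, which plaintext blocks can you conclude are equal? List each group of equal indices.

P[4] = P[5]

ECB encrypts each block independently with the same key, so equal ciphertext blocks imply equal plaintext blocks.
C[4] = C[5] = D0, so P[4] = P[5].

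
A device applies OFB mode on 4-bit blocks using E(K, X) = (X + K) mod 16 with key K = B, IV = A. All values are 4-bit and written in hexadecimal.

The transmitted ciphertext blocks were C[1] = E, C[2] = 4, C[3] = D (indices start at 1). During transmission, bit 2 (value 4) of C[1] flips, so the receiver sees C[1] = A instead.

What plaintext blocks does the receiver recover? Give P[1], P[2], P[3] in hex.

OFB decryption: S_i = E(K, S_{i−1}) with S_{0} = IV; P_i = C_i ⊕ S_i.
Only C[1] changed, to A. In OFB, a change in C_i flips the same bit in P_i only; the keystream is unaffected. Decrypting the received ciphertext:
P[1]: S = E(K, A) = 5; A ⊕ 5 = F.
P[2]: S = E(K, 5) = 0; 4 ⊕ 0 = 4.
P[3]: S = E(K, 0) = B; D ⊕ B = 6.
Blocks that differ from the original plaintext: P[1].

P[1] = F, P[2] = 4, P[3] = 6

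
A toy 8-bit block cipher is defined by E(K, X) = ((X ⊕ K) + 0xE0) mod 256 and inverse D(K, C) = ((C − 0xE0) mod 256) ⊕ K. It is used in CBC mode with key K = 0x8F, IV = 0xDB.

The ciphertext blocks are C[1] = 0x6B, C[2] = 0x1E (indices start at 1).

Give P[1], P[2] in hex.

CBC decryption: P_i = D(K, C_i) ⊕ C_{i−1}, with C_{0} = IV.
P[1]: D(K, 0x6B) = 0x04; 0x04 ⊕ 0xDB = 0xDF.
P[2]: D(K, 0x1E) = 0xB1; 0xB1 ⊕ 0x6B = 0xDA.

P[1] = 0xDF, P[2] = 0xDA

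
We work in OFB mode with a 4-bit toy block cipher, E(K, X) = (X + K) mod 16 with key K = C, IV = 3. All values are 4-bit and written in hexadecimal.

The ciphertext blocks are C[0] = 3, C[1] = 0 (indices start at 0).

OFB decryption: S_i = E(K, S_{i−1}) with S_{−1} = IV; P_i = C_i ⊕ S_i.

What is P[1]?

P[1] = B

P[0]: S = E(K, 3) = F; 3 ⊕ F = C.
P[1]: S = E(K, F) = B; 0 ⊕ B = B.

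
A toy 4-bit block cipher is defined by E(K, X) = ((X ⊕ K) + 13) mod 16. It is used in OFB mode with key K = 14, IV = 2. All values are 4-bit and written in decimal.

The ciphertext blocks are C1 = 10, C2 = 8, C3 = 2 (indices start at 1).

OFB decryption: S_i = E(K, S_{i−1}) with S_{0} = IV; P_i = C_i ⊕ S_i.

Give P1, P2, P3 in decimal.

P1 = 3, P2 = 12, P3 = 5

P1: S = E(K, 2) = 9; 10 ⊕ 9 = 3.
P2: S = E(K, 9) = 4; 8 ⊕ 4 = 12.
P3: S = E(K, 4) = 7; 2 ⊕ 7 = 5.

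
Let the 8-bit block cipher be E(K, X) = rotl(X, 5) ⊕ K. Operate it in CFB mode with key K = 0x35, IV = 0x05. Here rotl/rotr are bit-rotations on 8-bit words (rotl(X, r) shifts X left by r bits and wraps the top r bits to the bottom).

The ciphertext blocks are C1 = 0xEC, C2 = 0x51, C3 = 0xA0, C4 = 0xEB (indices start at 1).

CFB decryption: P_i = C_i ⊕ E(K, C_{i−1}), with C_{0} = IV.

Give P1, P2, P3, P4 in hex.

P1 = 0x79, P2 = 0xF9, P3 = 0xBF, P4 = 0xCA

P1: E(K, 0x05) = 0x95; 0xEC ⊕ 0x95 = 0x79.
P2: E(K, 0xEC) = 0xA8; 0x51 ⊕ 0xA8 = 0xF9.
P3: E(K, 0x51) = 0x1F; 0xA0 ⊕ 0x1F = 0xBF.
P4: E(K, 0xA0) = 0x21; 0xEB ⊕ 0x21 = 0xCA.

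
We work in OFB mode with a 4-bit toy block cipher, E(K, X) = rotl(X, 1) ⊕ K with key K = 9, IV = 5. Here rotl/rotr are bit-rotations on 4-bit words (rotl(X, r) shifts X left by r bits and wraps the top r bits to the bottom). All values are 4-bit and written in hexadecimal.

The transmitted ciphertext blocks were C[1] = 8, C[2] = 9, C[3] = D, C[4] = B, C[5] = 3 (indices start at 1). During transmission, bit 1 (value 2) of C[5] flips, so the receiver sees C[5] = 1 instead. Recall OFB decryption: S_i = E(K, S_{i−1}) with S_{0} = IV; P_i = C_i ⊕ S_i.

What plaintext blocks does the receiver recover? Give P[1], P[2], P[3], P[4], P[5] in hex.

P[1] = B, P[2] = 6, P[3] = B, P[4] = E, P[5] = 2

Only C[5] changed, to 1. In OFB, a change in C_i flips the same bit in P_i only; the keystream is unaffected. Decrypting the received ciphertext:
P[1]: S = E(K, 5) = 3; 8 ⊕ 3 = B.
P[2]: S = E(K, 3) = F; 9 ⊕ F = 6.
P[3]: S = E(K, F) = 6; D ⊕ 6 = B.
P[4]: S = E(K, 6) = 5; B ⊕ 5 = E.
P[5]: S = E(K, 5) = 3; 1 ⊕ 3 = 2.
Blocks that differ from the original plaintext: P[5].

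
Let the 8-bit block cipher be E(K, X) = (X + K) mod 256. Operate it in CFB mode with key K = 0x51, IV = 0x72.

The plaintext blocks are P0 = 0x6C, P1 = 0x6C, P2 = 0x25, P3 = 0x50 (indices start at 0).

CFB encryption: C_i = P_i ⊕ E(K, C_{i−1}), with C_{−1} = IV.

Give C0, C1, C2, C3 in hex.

C0: E(K, 0x72) = 0xC3; 0x6C ⊕ 0xC3 = 0xAF.
C1: E(K, 0xAF) = 0x00; 0x6C ⊕ 0x00 = 0x6C.
C2: E(K, 0x6C) = 0xBD; 0x25 ⊕ 0xBD = 0x98.
C3: E(K, 0x98) = 0xE9; 0x50 ⊕ 0xE9 = 0xB9.

C0 = 0xAF, C1 = 0x6C, C2 = 0x98, C3 = 0xB9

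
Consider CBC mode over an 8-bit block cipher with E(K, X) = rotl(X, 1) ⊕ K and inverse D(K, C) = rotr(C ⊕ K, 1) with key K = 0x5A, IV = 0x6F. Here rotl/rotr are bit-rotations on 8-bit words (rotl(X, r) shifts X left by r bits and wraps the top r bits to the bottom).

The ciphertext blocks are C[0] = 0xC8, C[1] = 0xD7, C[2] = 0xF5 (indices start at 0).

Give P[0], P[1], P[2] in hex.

CBC decryption: P_i = D(K, C_i) ⊕ C_{i−1}, with C_{−1} = IV.
P[0]: D(K, 0xC8) = 0x49; 0x49 ⊕ 0x6F = 0x26.
P[1]: D(K, 0xD7) = 0xC6; 0xC6 ⊕ 0xC8 = 0x0E.
P[2]: D(K, 0xF5) = 0xD7; 0xD7 ⊕ 0xD7 = 0x00.

P[0] = 0x26, P[1] = 0x0E, P[2] = 0x00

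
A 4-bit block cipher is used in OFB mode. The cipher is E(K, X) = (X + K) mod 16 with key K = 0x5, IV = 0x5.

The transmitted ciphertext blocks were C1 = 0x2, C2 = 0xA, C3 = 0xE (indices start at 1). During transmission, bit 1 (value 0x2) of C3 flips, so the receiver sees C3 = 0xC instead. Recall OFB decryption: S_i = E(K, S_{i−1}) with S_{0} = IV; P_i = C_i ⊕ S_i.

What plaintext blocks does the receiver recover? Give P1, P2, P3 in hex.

P1 = 0x8, P2 = 0x5, P3 = 0x8

Only C3 changed, to 0xC. In OFB, a change in C_i flips the same bit in P_i only; the keystream is unaffected. Decrypting the received ciphertext:
P1: S = E(K, 0x5) = 0xA; 0x2 ⊕ 0xA = 0x8.
P2: S = E(K, 0xA) = 0xF; 0xA ⊕ 0xF = 0x5.
P3: S = E(K, 0xF) = 0x4; 0xC ⊕ 0x4 = 0x8.
Blocks that differ from the original plaintext: P3.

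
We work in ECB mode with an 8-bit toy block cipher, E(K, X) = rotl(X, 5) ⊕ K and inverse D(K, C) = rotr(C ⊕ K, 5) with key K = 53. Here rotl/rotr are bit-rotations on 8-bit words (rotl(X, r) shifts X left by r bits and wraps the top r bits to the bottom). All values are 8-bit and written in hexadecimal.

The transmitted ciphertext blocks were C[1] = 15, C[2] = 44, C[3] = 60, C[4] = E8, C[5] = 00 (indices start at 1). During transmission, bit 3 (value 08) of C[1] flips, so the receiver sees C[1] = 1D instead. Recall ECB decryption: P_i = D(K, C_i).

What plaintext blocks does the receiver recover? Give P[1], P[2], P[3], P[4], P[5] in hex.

Only C[1] changed, to 1D. In ECB, a change in C_i affects only P_i. Decrypting the received ciphertext:
P[1]: D(K, 1D) = 72.
P[2]: D(K, 44) = B8.
P[3]: D(K, 60) = 99.
P[4]: D(K, E8) = DD.
P[5]: D(K, 00) = 9A.
Blocks that differ from the original plaintext: P[1].

P[1] = 72, P[2] = B8, P[3] = 99, P[4] = DD, P[5] = 9A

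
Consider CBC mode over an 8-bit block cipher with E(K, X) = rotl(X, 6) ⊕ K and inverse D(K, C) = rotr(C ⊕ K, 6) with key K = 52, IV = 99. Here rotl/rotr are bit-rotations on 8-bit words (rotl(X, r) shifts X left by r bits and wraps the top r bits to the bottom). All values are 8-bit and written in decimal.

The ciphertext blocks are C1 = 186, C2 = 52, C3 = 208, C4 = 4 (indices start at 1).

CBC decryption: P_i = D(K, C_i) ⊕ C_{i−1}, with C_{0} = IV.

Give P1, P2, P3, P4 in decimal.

P1 = 89, P2 = 186, P3 = 167, P4 = 16

P1: D(K, 186) = 58; 58 ⊕ 99 = 89.
P2: D(K, 52) = 0; 0 ⊕ 186 = 186.
P3: D(K, 208) = 147; 147 ⊕ 52 = 167.
P4: D(K, 4) = 192; 192 ⊕ 208 = 16.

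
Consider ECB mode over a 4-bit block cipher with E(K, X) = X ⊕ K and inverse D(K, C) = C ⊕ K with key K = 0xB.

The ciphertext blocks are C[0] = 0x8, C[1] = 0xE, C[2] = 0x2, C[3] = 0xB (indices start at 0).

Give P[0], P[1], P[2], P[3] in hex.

P[0] = 0x3, P[1] = 0x5, P[2] = 0x9, P[3] = 0x0

ECB decryption: P_i = D(K, C_i).
P[0]: D(K, 0x8) = 0x3.
P[1]: D(K, 0xE) = 0x5.
P[2]: D(K, 0x2) = 0x9.
P[3]: D(K, 0xB) = 0x0.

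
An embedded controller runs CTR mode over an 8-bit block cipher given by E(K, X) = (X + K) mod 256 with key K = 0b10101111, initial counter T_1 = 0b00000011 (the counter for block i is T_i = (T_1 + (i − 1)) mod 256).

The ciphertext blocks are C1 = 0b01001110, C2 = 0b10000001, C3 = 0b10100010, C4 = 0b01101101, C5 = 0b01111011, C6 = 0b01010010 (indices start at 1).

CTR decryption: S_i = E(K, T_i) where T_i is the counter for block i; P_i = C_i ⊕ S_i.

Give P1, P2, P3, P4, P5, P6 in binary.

P1: T = 0b00000011, S = E(K, T) = 0b10110010; 0b01001110 ⊕ 0b10110010 = 0b11111100.
P2: T = 0b00000100, S = E(K, T) = 0b10110011; 0b10000001 ⊕ 0b10110011 = 0b00110010.
P3: T = 0b00000101, S = E(K, T) = 0b10110100; 0b10100010 ⊕ 0b10110100 = 0b00010110.
P4: T = 0b00000110, S = E(K, T) = 0b10110101; 0b01101101 ⊕ 0b10110101 = 0b11011000.
P5: T = 0b00000111, S = E(K, T) = 0b10110110; 0b01111011 ⊕ 0b10110110 = 0b11001101.
P6: T = 0b00001000, S = E(K, T) = 0b10110111; 0b01010010 ⊕ 0b10110111 = 0b11100101.

P1 = 0b11111100, P2 = 0b00110010, P3 = 0b00010110, P4 = 0b11011000, P5 = 0b11001101, P6 = 0b11100101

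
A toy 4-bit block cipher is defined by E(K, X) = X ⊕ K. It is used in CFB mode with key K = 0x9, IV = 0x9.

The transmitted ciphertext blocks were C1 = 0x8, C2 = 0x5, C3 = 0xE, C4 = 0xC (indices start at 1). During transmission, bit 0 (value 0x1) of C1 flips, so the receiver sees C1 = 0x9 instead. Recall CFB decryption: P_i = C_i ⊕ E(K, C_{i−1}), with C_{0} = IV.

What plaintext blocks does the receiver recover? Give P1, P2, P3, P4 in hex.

P1 = 0x9, P2 = 0x5, P3 = 0x2, P4 = 0xB

Only C1 changed, to 0x9. In CFB, a change in C_i flips the same bit in P_i and garbles P_{i+1}. Decrypting the received ciphertext:
P1: E(K, 0x9) = 0x0; 0x9 ⊕ 0x0 = 0x9.
P2: E(K, 0x9) = 0x0; 0x5 ⊕ 0x0 = 0x5.
P3: E(K, 0x5) = 0xC; 0xE ⊕ 0xC = 0x2.
P4: E(K, 0xE) = 0x7; 0xC ⊕ 0x7 = 0xB.
Blocks that differ from the original plaintext: P1, P2.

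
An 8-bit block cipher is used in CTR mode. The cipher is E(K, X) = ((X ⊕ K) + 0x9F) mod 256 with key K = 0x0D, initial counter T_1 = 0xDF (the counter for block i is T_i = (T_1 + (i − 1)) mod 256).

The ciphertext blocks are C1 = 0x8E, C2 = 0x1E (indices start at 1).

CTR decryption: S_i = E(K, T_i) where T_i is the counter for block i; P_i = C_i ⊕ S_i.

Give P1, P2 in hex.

P1 = 0xFF, P2 = 0x92

P1: T = 0xDF, S = E(K, T) = 0x71; 0x8E ⊕ 0x71 = 0xFF.
P2: T = 0xE0, S = E(K, T) = 0x8C; 0x1E ⊕ 0x8C = 0x92.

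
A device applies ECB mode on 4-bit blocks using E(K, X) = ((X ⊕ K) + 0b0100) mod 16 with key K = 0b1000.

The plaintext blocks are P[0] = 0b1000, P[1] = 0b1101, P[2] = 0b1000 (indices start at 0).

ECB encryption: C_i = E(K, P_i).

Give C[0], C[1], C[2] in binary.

C[0] = 0b0100, C[1] = 0b1001, C[2] = 0b0100

C[0]: E(K, 0b1000) = 0b0100.
C[1]: E(K, 0b1101) = 0b1001.
C[2]: E(K, 0b1000) = 0b0100.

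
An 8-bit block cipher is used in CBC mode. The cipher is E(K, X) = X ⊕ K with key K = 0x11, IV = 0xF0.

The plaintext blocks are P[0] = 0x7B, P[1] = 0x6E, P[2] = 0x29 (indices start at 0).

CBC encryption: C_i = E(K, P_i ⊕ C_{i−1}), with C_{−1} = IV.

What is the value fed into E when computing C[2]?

C[0]: P[0] ⊕ 0xF0 = 0x8B; E(K, 0x8B) = 0x9A.
C[1]: P[1] ⊕ 0x9A = 0xF4; E(K, 0xF4) = 0xE5.
C[2]: P[2] ⊕ 0xE5 = 0xCC; E(K, 0xCC) = 0xDD.
So the input to E for block [2] is 0xCC.

0xCC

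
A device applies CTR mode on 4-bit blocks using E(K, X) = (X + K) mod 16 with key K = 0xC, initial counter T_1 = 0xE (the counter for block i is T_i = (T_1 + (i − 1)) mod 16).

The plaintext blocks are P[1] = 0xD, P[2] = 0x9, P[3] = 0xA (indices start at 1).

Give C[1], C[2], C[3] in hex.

CTR encryption: S_i = E(K, T_i) where T_i is the counter for block i; C_i = P_i ⊕ S_i.
C[1]: T = 0xE, S = E(K, T) = 0xA; 0xD ⊕ 0xA = 0x7.
C[2]: T = 0xF, S = E(K, T) = 0xB; 0x9 ⊕ 0xB = 0x2.
C[3]: T = 0x0, S = E(K, T) = 0xC; 0xA ⊕ 0xC = 0x6.

C[1] = 0x7, C[2] = 0x2, C[3] = 0x6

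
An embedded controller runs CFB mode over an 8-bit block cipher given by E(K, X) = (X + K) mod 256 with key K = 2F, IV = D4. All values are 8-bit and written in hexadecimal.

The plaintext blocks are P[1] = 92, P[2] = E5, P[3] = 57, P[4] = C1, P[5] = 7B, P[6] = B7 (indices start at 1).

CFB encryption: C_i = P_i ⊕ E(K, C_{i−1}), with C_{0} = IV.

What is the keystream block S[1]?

C[1]: E(K, D4) = 03; 92 ⊕ 03 = 91.
So S[1] = 03.

03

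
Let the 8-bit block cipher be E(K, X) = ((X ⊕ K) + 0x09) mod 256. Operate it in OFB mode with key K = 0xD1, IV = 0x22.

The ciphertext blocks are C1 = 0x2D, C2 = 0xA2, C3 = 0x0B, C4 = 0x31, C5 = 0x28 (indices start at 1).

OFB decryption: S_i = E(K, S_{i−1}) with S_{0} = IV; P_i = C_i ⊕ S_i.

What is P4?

P4 = 0x1B

P1: S = E(K, 0x22) = 0xFC; 0x2D ⊕ 0xFC = 0xD1.
P2: S = E(K, 0xFC) = 0x36; 0xA2 ⊕ 0x36 = 0x94.
P3: S = E(K, 0x36) = 0xF0; 0x0B ⊕ 0xF0 = 0xFB.
P4: S = E(K, 0xF0) = 0x2A; 0x31 ⊕ 0x2A = 0x1B.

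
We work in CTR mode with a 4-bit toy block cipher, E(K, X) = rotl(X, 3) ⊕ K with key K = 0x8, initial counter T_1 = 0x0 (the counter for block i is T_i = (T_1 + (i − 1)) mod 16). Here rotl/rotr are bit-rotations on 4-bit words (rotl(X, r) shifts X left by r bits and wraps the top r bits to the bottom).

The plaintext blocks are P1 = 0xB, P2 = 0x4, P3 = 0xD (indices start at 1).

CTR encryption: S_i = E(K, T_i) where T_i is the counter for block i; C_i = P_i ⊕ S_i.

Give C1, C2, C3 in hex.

C1: T = 0x0, S = E(K, T) = 0x8; 0xB ⊕ 0x8 = 0x3.
C2: T = 0x1, S = E(K, T) = 0x0; 0x4 ⊕ 0x0 = 0x4.
C3: T = 0x2, S = E(K, T) = 0x9; 0xD ⊕ 0x9 = 0x4.

C1 = 0x3, C2 = 0x4, C3 = 0x4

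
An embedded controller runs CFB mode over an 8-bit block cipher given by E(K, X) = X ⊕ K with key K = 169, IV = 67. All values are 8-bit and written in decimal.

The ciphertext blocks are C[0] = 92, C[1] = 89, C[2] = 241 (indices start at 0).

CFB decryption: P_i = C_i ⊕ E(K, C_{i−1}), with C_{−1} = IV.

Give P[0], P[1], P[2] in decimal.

P[0] = 182, P[1] = 172, P[2] = 1

P[0]: E(K, 67) = 234; 92 ⊕ 234 = 182.
P[1]: E(K, 92) = 245; 89 ⊕ 245 = 172.
P[2]: E(K, 89) = 240; 241 ⊕ 240 = 1.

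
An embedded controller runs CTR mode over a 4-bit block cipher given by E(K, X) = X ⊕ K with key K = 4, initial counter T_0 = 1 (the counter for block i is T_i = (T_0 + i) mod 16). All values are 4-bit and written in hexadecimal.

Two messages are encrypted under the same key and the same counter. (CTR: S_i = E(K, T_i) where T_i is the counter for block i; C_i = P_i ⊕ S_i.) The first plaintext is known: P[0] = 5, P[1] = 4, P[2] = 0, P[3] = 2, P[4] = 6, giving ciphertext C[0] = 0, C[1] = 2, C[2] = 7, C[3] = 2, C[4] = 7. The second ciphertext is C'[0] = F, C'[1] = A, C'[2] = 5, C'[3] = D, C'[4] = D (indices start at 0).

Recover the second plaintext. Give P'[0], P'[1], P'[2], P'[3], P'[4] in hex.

P'[0] = A, P'[1] = C, P'[2] = 2, P'[3] = D, P'[4] = C

In CTR with a reused counter, both messages share the same keystream S_i, so C_i ⊕ C'_i = P_i ⊕ P'_i and thus P'_i = P_i ⊕ C_i ⊕ C'_i.
P'[0]: 5 ⊕ 0 ⊕ F = A.
P'[1]: 4 ⊕ 2 ⊕ A = C.
P'[2]: 0 ⊕ 7 ⊕ 5 = 2.
P'[3]: 2 ⊕ 2 ⊕ D = D.
P'[4]: 6 ⊕ 7 ⊕ D = C.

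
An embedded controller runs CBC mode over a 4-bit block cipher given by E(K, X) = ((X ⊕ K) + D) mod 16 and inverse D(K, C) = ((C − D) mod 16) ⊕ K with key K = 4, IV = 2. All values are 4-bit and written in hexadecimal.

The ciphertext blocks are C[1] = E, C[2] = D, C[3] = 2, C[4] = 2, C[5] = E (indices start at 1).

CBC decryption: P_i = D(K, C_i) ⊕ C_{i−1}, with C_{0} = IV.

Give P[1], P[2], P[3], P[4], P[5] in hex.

P[1]: D(K, E) = 5; 5 ⊕ 2 = 7.
P[2]: D(K, D) = 4; 4 ⊕ E = A.
P[3]: D(K, 2) = 1; 1 ⊕ D = C.
P[4]: D(K, 2) = 1; 1 ⊕ 2 = 3.
P[5]: D(K, E) = 5; 5 ⊕ 2 = 7.

P[1] = 7, P[2] = A, P[3] = C, P[4] = 3, P[5] = 7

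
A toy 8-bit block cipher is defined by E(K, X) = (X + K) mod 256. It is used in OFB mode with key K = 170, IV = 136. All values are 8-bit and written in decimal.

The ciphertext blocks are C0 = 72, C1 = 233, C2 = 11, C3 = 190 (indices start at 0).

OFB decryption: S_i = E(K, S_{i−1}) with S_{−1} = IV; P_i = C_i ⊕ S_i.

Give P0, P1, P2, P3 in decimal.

P0 = 122, P1 = 53, P2 = 141, P3 = 142

P0: S = E(K, 136) = 50; 72 ⊕ 50 = 122.
P1: S = E(K, 50) = 220; 233 ⊕ 220 = 53.
P2: S = E(K, 220) = 134; 11 ⊕ 134 = 141.
P3: S = E(K, 134) = 48; 190 ⊕ 48 = 142.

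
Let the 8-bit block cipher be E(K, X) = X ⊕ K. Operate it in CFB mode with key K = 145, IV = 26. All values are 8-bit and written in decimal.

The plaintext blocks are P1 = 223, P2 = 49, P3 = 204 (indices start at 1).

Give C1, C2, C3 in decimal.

C1 = 84, C2 = 244, C3 = 169

CFB encryption: C_i = P_i ⊕ E(K, C_{i−1}), with C_{0} = IV.
C1: E(K, 26) = 139; 223 ⊕ 139 = 84.
C2: E(K, 84) = 197; 49 ⊕ 197 = 244.
C3: E(K, 244) = 101; 204 ⊕ 101 = 169.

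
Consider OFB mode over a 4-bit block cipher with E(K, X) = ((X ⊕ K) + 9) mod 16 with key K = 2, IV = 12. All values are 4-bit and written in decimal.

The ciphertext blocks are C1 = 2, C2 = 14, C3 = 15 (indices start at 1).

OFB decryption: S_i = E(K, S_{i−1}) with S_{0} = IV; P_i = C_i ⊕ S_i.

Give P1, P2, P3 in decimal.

P1 = 5, P2 = 0, P3 = 10

P1: S = E(K, 12) = 7; 2 ⊕ 7 = 5.
P2: S = E(K, 7) = 14; 14 ⊕ 14 = 0.
P3: S = E(K, 14) = 5; 15 ⊕ 5 = 10.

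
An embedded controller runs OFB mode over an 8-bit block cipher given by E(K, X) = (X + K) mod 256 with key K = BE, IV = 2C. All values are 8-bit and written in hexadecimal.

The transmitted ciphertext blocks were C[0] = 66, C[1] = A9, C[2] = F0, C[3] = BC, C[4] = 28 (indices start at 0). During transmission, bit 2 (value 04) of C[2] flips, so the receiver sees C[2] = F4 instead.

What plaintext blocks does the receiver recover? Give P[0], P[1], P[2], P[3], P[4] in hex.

P[0] = 8C, P[1] = 01, P[2] = 92, P[3] = 98, P[4] = CA

OFB decryption: S_i = E(K, S_{i−1}) with S_{−1} = IV; P_i = C_i ⊕ S_i.
Only C[2] changed, to F4. In OFB, a change in C_i flips the same bit in P_i only; the keystream is unaffected. Decrypting the received ciphertext:
P[0]: S = E(K, 2C) = EA; 66 ⊕ EA = 8C.
P[1]: S = E(K, EA) = A8; A9 ⊕ A8 = 01.
P[2]: S = E(K, A8) = 66; F4 ⊕ 66 = 92.
P[3]: S = E(K, 66) = 24; BC ⊕ 24 = 98.
P[4]: S = E(K, 24) = E2; 28 ⊕ E2 = CA.
Blocks that differ from the original plaintext: P[2].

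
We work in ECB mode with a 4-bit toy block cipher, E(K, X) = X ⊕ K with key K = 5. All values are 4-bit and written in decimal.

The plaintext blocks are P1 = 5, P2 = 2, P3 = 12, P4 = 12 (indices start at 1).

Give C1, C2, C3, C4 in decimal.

C1 = 0, C2 = 7, C3 = 9, C4 = 9

ECB encryption: C_i = E(K, P_i).
C1: E(K, 5) = 0.
C2: E(K, 2) = 7.
C3: E(K, 12) = 9.
C4: E(K, 12) = 9.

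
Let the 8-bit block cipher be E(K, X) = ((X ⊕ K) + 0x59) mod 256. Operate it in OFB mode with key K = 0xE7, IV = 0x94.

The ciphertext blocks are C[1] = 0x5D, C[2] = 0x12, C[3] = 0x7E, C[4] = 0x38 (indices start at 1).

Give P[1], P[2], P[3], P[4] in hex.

P[1] = 0x91, P[2] = 0x96, P[3] = 0xC2, P[4] = 0x8C

OFB decryption: S_i = E(K, S_{i−1}) with S_{0} = IV; P_i = C_i ⊕ S_i.
P[1]: S = E(K, 0x94) = 0xCC; 0x5D ⊕ 0xCC = 0x91.
P[2]: S = E(K, 0xCC) = 0x84; 0x12 ⊕ 0x84 = 0x96.
P[3]: S = E(K, 0x84) = 0xBC; 0x7E ⊕ 0xBC = 0xC2.
P[4]: S = E(K, 0xBC) = 0xB4; 0x38 ⊕ 0xB4 = 0x8C.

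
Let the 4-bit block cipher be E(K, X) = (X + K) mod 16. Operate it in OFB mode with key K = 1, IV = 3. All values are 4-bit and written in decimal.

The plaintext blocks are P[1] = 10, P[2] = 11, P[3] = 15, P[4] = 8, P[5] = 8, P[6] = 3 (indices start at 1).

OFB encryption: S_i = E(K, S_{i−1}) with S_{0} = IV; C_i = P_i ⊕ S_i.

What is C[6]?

C[1]: S = E(K, 3) = 4; 10 ⊕ 4 = 14.
C[2]: S = E(K, 4) = 5; 11 ⊕ 5 = 14.
C[3]: S = E(K, 5) = 6; 15 ⊕ 6 = 9.
C[4]: S = E(K, 6) = 7; 8 ⊕ 7 = 15.
C[5]: S = E(K, 7) = 8; 8 ⊕ 8 = 0.
C[6]: S = E(K, 8) = 9; 3 ⊕ 9 = 10.

C[6] = 10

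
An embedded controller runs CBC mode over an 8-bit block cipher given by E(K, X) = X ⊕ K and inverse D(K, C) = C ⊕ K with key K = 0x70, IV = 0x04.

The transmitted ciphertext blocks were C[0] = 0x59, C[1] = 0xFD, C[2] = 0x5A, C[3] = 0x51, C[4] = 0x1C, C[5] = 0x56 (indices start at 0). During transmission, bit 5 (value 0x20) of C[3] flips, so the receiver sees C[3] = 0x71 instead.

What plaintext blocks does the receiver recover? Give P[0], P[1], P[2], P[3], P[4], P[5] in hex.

CBC decryption: P_i = D(K, C_i) ⊕ C_{i−1}, with C_{−1} = IV.
Only C[3] changed, to 0x71. In CBC, a change in C_i garbles P_i and flips the same bit in P_{i+1}. Decrypting the received ciphertext:
P[0]: D(K, 0x59) = 0x29; 0x29 ⊕ 0x04 = 0x2D.
P[1]: D(K, 0xFD) = 0x8D; 0x8D ⊕ 0x59 = 0xD4.
P[2]: D(K, 0x5A) = 0x2A; 0x2A ⊕ 0xFD = 0xD7.
P[3]: D(K, 0x71) = 0x01; 0x01 ⊕ 0x5A = 0x5B.
P[4]: D(K, 0x1C) = 0x6C; 0x6C ⊕ 0x71 = 0x1D.
P[5]: D(K, 0x56) = 0x26; 0x26 ⊕ 0x1C = 0x3A.
Blocks that differ from the original plaintext: P[3], P[4].

P[0] = 0x2D, P[1] = 0xD4, P[2] = 0xD7, P[3] = 0x5B, P[4] = 0x1D, P[5] = 0x3A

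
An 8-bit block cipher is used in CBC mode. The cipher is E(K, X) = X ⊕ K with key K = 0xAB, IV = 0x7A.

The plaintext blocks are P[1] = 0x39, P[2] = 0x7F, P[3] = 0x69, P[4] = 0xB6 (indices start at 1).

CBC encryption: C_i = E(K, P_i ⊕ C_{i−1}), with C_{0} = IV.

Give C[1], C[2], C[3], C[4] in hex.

C[1]: P[1] ⊕ 0x7A = 0x43; E(K, 0x43) = 0xE8.
C[2]: P[2] ⊕ 0xE8 = 0x97; E(K, 0x97) = 0x3C.
C[3]: P[3] ⊕ 0x3C = 0x55; E(K, 0x55) = 0xFE.
C[4]: P[4] ⊕ 0xFE = 0x48; E(K, 0x48) = 0xE3.

C[1] = 0xE8, C[2] = 0x3C, C[3] = 0xFE, C[4] = 0xE3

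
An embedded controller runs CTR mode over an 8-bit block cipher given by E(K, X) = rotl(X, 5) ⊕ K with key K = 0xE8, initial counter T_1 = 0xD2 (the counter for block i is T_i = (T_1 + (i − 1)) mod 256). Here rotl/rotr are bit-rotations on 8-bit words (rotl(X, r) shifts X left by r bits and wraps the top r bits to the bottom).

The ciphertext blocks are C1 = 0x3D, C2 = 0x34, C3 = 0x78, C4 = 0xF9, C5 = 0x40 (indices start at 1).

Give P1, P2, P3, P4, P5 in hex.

P1 = 0x8F, P2 = 0xA6, P3 = 0x0A, P4 = 0xAB, P5 = 0x72

CTR decryption: S_i = E(K, T_i) where T_i is the counter for block i; P_i = C_i ⊕ S_i.
P1: T = 0xD2, S = E(K, T) = 0xB2; 0x3D ⊕ 0xB2 = 0x8F.
P2: T = 0xD3, S = E(K, T) = 0x92; 0x34 ⊕ 0x92 = 0xA6.
P3: T = 0xD4, S = E(K, T) = 0x72; 0x78 ⊕ 0x72 = 0x0A.
P4: T = 0xD5, S = E(K, T) = 0x52; 0xF9 ⊕ 0x52 = 0xAB.
P5: T = 0xD6, S = E(K, T) = 0x32; 0x40 ⊕ 0x32 = 0x72.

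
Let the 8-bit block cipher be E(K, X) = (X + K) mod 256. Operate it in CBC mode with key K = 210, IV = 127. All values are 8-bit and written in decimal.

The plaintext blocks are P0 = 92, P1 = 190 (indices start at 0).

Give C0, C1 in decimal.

C0 = 245, C1 = 29

CBC encryption: C_i = E(K, P_i ⊕ C_{i−1}), with C_{−1} = IV.
C0: P0 ⊕ 127 = 35; E(K, 35) = 245.
C1: P1 ⊕ 245 = 75; E(K, 75) = 29.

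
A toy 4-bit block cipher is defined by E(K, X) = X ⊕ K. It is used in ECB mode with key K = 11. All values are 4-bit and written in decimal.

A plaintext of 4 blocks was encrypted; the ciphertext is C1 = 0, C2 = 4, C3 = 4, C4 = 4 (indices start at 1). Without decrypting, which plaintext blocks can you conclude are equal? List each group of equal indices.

ECB encrypts each block independently with the same key, so equal ciphertext blocks imply equal plaintext blocks.
C2 = C3 = C4 = 4, so P2 = P3 = P4.

P2 = P3 = P4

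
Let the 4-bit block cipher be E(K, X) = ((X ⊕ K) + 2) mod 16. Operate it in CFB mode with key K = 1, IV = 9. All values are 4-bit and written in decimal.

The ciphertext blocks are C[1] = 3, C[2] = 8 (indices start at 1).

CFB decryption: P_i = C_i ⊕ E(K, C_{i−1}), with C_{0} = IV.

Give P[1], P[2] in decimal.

P[1]: E(K, 9) = 10; 3 ⊕ 10 = 9.
P[2]: E(K, 3) = 4; 8 ⊕ 4 = 12.

P[1] = 9, P[2] = 12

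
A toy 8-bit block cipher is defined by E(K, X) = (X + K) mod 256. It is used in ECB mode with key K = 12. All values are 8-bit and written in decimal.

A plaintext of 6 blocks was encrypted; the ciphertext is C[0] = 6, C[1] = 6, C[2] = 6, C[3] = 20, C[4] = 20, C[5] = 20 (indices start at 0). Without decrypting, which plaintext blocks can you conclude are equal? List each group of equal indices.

ECB encrypts each block independently with the same key, so equal ciphertext blocks imply equal plaintext blocks.
C[0] = C[1] = C[2] = 6, so P[0] = P[1] = P[2].
C[3] = C[4] = C[5] = 20, so P[3] = P[4] = P[5].

P[0] = P[1] = P[2]; P[3] = P[4] = P[5]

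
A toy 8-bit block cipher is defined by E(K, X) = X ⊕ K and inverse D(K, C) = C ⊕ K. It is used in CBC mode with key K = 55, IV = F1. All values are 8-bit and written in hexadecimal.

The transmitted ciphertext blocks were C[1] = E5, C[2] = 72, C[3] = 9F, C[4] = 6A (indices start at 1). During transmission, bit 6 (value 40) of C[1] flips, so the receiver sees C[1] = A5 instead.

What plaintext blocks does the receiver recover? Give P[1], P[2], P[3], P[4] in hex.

CBC decryption: P_i = D(K, C_i) ⊕ C_{i−1}, with C_{0} = IV.
Only C[1] changed, to A5. In CBC, a change in C_i garbles P_i and flips the same bit in P_{i+1}. Decrypting the received ciphertext:
P[1]: D(K, A5) = F0; F0 ⊕ F1 = 01.
P[2]: D(K, 72) = 27; 27 ⊕ A5 = 82.
P[3]: D(K, 9F) = CA; CA ⊕ 72 = B8.
P[4]: D(K, 6A) = 3F; 3F ⊕ 9F = A0.
Blocks that differ from the original plaintext: P[1], P[2].

P[1] = 01, P[2] = 82, P[3] = B8, P[4] = A0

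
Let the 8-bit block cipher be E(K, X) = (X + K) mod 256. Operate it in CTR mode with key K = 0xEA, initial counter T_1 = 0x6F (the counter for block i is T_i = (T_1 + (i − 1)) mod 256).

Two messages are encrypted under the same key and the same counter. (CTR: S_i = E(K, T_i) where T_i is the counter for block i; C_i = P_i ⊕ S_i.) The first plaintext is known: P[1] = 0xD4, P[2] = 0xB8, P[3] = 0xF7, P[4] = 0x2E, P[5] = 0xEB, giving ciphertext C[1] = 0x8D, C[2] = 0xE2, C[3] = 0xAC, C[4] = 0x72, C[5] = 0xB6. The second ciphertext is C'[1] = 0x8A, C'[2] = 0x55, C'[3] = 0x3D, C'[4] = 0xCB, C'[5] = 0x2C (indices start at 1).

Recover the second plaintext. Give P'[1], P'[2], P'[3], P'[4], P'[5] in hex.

P'[1] = 0xD3, P'[2] = 0x0F, P'[3] = 0x66, P'[4] = 0x97, P'[5] = 0x71

In CTR with a reused counter, both messages share the same keystream S_i, so C_i ⊕ C'_i = P_i ⊕ P'_i and thus P'_i = P_i ⊕ C_i ⊕ C'_i.
P'[1]: 0xD4 ⊕ 0x8D ⊕ 0x8A = 0xD3.
P'[2]: 0xB8 ⊕ 0xE2 ⊕ 0x55 = 0x0F.
P'[3]: 0xF7 ⊕ 0xAC ⊕ 0x3D = 0x66.
P'[4]: 0x2E ⊕ 0x72 ⊕ 0xCB = 0x97.
P'[5]: 0xEB ⊕ 0xB6 ⊕ 0x2C = 0x71.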